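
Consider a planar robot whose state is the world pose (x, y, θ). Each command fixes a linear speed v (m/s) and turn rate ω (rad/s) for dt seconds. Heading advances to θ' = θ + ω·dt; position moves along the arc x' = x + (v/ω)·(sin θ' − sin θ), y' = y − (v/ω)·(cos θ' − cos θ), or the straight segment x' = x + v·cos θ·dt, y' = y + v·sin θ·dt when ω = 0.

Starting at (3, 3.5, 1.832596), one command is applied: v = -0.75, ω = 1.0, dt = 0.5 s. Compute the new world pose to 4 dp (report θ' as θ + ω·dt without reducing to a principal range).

θ' = 1.8326 + 1.0·0.5 = 2.3326
R = v/ω = -0.75/1.0 = -0.7500
x' = 3 + -0.7500·(sin 2.3326 − sin 1.8326) = 3.1817
y' = 3.5 − -0.7500·(cos 2.3326 − cos 1.8326) = 3.1764

(3.1817, 3.1764, 2.3326)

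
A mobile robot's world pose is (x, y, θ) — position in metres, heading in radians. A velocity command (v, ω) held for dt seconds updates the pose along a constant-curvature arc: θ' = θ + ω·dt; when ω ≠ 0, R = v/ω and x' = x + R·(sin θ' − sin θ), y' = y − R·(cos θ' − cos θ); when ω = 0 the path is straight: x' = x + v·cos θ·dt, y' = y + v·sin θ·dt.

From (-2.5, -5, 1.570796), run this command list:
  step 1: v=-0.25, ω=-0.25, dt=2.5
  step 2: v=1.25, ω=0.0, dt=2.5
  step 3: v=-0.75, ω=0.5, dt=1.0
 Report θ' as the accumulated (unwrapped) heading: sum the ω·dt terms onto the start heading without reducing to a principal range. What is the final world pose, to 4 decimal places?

step 1: θ'=0.9458 (R=1.0000) → pose (-2.6890, -5.5851, 0.9458)
step 2: θ'=0.9458 (straight) → pose (-0.8606, -3.0508, 0.9458)
step 3: θ'=1.4458 (R=-1.5000) → pose (-1.1325, -3.7415, 1.4458)

(-1.1325, -3.7415, 1.4458)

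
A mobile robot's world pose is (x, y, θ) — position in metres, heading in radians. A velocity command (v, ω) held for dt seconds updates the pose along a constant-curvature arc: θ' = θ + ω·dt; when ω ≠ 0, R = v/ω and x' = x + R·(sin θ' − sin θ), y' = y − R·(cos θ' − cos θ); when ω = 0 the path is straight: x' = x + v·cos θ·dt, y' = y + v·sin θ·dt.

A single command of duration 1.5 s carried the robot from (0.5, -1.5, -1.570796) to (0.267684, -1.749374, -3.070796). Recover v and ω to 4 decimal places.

Δθ = -3.070796 − -1.570796 = -1.500000
ω = Δθ/dt = -1.500000/1.5 = -1.0000
R = −Δy/(cos θ' − cos θ) = -0.2500
v = R·ω = -0.2500·-1.0000 = 0.2500

v = 0.2500, ω = -1.0000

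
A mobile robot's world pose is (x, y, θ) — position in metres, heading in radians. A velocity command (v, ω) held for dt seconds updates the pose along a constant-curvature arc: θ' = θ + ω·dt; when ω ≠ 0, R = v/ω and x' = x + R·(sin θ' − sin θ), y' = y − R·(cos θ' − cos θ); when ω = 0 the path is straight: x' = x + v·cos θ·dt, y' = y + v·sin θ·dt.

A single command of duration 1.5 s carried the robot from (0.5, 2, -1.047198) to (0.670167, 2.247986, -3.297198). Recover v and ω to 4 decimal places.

Δθ = -3.297198 − -1.047198 = -2.250000
ω = Δθ/dt = -2.250000/1.5 = -1.5000
R = −Δy/(cos θ' − cos θ) = 0.1667
v = R·ω = 0.1667·-1.5000 = -0.2500

v = -0.2500, ω = -1.5000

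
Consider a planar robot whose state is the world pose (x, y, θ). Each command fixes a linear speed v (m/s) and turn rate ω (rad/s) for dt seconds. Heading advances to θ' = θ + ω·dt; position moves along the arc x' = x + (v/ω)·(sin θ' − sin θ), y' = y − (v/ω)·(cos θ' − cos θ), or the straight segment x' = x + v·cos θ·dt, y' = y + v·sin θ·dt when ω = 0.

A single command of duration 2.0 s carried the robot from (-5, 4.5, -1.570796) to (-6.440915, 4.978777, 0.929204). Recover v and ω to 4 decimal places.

Δθ = 0.929204 − -1.570796 = 2.500000
ω = Δθ/dt = 2.500000/2.0 = 1.2500
R = Δx/(sin θ' − sin θ) = -0.8000
v = R·ω = -0.8000·1.2500 = -1.0000

v = -1.0000, ω = 1.2500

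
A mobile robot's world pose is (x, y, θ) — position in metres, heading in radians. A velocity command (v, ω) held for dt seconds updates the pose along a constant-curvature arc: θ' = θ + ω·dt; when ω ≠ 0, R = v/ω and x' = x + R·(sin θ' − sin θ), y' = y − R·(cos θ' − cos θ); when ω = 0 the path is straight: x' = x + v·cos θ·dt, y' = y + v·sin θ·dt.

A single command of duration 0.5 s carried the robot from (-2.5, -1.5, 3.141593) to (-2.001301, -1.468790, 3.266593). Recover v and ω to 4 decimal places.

Δθ = 3.266593 − 3.141593 = 0.125000
ω = Δθ/dt = 0.125000/0.5 = 0.2500
R = Δx/(sin θ' − sin θ) = -4.0000
v = R·ω = -4.0000·0.2500 = -1.0000

v = -1.0000, ω = 0.2500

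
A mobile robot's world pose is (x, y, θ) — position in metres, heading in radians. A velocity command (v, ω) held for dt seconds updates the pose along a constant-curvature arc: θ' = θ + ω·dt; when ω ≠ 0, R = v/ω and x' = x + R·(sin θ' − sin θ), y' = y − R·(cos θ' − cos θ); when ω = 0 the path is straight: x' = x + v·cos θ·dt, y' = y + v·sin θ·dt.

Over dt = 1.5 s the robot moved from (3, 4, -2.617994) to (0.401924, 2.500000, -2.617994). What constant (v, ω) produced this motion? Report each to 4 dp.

Δθ = -2.617994 − -2.617994 = 0.000000
ω = Δθ/dt = 0.000000/1.5 = 0.0000
ω = 0 → v = (Δx·cos θ + Δy·sin θ)/dt = 2.0000

v = 2.0000, ω = 0.0000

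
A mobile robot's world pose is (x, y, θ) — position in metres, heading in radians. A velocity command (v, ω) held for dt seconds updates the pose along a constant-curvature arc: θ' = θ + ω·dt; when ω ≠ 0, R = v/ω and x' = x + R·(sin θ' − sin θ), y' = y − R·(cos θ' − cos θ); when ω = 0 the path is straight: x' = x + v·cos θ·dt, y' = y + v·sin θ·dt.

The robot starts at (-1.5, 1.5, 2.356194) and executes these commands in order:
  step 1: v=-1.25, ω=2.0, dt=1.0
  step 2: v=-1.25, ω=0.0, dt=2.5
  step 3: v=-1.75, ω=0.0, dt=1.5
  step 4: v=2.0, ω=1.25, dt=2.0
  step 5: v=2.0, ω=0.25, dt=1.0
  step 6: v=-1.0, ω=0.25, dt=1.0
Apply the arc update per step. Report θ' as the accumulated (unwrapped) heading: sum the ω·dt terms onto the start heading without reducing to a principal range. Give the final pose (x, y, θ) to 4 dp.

step 1: θ'=4.3562 (R=-0.6250) → pose (-0.4723, 1.7240, 4.3562)
step 2: θ'=4.3562 (straight) → pose (0.6174, 4.6528, 4.3562)
step 3: θ'=4.3562 (straight) → pose (1.5328, 7.1131, 4.3562)
step 4: θ'=6.8562 (R=1.6000) → pose (3.8998, 5.2107, 6.8562)
step 5: θ'=7.1062 (R=8.0000) → pose (5.4281, 6.4927, 7.1062)
step 6: θ'=7.3562 (R=-4.0000) → pose (4.8463, 5.6826, 7.3562)

(4.8463, 5.6826, 7.3562)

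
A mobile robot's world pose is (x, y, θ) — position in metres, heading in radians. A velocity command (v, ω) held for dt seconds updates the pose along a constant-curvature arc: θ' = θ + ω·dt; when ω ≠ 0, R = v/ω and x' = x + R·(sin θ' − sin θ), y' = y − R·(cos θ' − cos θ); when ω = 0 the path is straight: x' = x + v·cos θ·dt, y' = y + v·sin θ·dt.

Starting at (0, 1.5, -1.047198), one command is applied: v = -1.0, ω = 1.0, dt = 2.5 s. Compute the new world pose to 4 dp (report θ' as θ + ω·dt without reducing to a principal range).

θ' = -1.0472 + 1.0·2.5 = 1.4528
R = v/ω = -1.0/1.0 = -1.0000
x' = 0 + -1.0000·(sin 1.4528 − sin -1.0472) = -1.8591
y' = 1.5 − -1.0000·(cos 1.4528 − cos -1.0472) = 1.1177

(-1.8591, 1.1177, 1.4528)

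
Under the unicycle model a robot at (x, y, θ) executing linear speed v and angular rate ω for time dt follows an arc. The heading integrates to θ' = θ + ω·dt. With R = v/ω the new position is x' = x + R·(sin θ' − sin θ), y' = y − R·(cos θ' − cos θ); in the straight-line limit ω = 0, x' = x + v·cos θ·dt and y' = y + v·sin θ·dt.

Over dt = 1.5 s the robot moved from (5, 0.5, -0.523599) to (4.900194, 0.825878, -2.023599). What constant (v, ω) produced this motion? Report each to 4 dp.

Δθ = -2.023599 − -0.523599 = -1.500000
ω = Δθ/dt = -1.500000/1.5 = -1.0000
R = −Δy/(cos θ' − cos θ) = 0.2500
v = R·ω = 0.2500·-1.0000 = -0.2500

v = -0.2500, ω = -1.0000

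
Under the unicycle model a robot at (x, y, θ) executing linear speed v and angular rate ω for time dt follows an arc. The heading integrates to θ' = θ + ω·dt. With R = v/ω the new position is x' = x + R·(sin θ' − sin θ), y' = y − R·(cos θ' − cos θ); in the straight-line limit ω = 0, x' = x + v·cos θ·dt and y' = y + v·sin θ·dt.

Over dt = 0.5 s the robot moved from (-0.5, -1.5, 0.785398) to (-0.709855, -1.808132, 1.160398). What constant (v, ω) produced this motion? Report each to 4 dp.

Δθ = 1.160398 − 0.785398 = 0.375000
ω = Δθ/dt = 0.375000/0.5 = 0.7500
R = −Δy/(cos θ' − cos θ) = -1.0000
v = R·ω = -1.0000·0.7500 = -0.7500

v = -0.7500, ω = 0.7500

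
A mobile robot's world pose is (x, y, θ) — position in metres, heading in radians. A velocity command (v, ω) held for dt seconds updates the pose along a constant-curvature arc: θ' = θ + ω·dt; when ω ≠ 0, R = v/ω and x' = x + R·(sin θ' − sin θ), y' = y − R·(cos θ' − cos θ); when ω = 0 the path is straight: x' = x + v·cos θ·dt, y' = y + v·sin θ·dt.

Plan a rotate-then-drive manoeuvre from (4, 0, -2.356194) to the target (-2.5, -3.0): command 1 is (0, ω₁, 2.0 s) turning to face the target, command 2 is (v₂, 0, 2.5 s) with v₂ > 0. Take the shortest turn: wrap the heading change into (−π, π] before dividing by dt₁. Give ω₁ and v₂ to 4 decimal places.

heading to target = atan2(-3−0, -2.5−4) = -2.7092
Δθ = wrap(-2.7092 − -2.3562) = -0.3530; ω₁ = Δθ/dt₁ = -0.1765
distance = √((-2.5−4)² + (-3−0)²) = 7.1589; v₂ = distance/dt₂ = 2.8636

ω₁ = -0.1765, v₂ = 2.8636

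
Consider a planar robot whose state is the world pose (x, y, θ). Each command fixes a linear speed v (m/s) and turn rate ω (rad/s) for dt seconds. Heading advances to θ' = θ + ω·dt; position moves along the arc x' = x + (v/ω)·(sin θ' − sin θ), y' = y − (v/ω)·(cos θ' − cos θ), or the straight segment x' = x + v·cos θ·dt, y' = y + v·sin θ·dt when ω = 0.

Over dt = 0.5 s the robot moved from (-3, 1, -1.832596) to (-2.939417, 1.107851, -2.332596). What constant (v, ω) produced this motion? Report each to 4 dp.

v = -0.2500, ω = -1.0000

Δθ = -2.332596 − -1.832596 = -0.500000
ω = Δθ/dt = -0.500000/0.5 = -1.0000
R = −Δy/(cos θ' − cos θ) = 0.2500
v = R·ω = 0.2500·-1.0000 = -0.2500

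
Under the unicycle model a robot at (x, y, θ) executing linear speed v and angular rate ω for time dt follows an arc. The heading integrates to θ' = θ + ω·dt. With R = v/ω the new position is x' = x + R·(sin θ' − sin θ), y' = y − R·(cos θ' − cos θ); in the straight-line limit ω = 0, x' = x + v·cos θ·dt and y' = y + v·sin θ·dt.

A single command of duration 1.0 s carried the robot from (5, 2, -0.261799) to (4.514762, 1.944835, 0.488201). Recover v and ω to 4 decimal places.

v = -0.5000, ω = 0.7500

Δθ = 0.488201 − -0.261799 = 0.750000
ω = Δθ/dt = 0.750000/1.0 = 0.7500
R = Δx/(sin θ' − sin θ) = -0.6667
v = R·ω = -0.6667·0.7500 = -0.5000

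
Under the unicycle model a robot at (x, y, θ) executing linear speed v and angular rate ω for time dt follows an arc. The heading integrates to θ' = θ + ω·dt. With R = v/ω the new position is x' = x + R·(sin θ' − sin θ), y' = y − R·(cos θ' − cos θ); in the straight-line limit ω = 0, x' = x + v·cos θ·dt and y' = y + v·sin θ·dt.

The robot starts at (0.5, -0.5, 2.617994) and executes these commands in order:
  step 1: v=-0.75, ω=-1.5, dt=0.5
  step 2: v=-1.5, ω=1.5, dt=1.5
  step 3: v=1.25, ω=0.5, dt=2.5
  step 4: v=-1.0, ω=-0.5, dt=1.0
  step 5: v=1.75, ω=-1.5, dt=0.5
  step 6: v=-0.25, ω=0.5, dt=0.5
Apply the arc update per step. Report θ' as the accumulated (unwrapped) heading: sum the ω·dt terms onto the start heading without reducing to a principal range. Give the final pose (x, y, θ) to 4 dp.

step 1: θ'=1.8680 (R=0.5000) → pose (0.7281, -0.7866, 1.8680)
step 2: θ'=4.1180 (R=-1.0000) → pose (2.5127, -1.0538, 4.1180)
step 3: θ'=5.3680 (R=2.5000) → pose (2.6022, -3.9779, 5.3680)
step 4: θ'=4.8680 (R=2.0000) → pose (2.2118, -3.0686, 4.8680)
step 5: θ'=4.1180 (R=-1.1667) → pose (2.0258, -3.9027, 4.1180)
step 6: θ'=4.3680 (R=-0.5000) → pose (2.0822, -3.7915, 4.3680)

(2.0822, -3.7915, 4.3680)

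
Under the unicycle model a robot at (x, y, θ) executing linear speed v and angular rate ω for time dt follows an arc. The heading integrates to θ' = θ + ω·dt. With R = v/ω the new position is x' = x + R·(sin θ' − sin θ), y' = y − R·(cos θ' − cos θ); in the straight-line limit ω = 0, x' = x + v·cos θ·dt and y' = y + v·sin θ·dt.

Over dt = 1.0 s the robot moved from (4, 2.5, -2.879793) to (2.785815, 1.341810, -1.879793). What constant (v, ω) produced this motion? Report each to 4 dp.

Δθ = -1.879793 − -2.879793 = 1.000000
ω = Δθ/dt = 1.000000/1.0 = 1.0000
R = Δx/(sin θ' − sin θ) = 1.7500
v = R·ω = 1.7500·1.0000 = 1.7500

v = 1.7500, ω = 1.0000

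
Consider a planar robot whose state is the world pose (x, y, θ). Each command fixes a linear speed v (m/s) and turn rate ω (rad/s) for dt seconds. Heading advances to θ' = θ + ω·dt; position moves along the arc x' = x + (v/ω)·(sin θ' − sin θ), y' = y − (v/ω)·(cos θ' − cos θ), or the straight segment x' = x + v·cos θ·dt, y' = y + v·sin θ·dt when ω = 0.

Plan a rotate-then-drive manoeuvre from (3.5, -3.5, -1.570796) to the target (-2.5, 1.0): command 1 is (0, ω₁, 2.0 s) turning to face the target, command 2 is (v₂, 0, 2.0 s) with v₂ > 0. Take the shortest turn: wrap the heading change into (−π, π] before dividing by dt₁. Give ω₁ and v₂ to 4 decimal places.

heading to target = atan2(1−-3.5, -2.5−3.5) = 2.4981
Δθ = wrap(2.4981 − -1.5708) = -2.2143; ω₁ = Δθ/dt₁ = -1.1071
distance = √((-2.5−3.5)² + (1−-3.5)²) = 7.5000; v₂ = distance/dt₂ = 3.7500

ω₁ = -1.1071, v₂ = 3.7500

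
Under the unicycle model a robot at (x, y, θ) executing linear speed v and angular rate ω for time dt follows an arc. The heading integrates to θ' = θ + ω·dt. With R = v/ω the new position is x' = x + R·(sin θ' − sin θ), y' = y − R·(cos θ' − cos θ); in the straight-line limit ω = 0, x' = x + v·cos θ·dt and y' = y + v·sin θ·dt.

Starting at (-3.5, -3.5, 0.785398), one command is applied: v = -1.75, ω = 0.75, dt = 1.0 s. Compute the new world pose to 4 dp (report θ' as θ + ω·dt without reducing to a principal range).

(-4.1820, -5.0673, 1.5354)

θ' = 0.7854 + 0.75·1.0 = 1.5354
R = v/ω = -1.75/0.75 = -2.3333
x' = -3.5 + -2.3333·(sin 1.5354 − sin 0.7854) = -4.1820
y' = -3.5 − -2.3333·(cos 1.5354 − cos 0.7854) = -5.0673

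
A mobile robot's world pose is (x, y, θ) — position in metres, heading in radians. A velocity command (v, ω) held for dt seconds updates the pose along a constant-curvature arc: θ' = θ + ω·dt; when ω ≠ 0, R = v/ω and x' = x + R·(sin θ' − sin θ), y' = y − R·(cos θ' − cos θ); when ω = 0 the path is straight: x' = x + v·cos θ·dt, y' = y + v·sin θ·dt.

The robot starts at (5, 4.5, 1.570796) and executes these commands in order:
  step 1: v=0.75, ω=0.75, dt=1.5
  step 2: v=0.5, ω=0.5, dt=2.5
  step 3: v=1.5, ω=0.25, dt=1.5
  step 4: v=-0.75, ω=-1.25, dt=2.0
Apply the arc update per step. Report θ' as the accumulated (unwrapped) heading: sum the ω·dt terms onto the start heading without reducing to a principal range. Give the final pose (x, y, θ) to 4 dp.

step 1: θ'=2.6958 (R=1.0000) → pose (4.4312, 5.4023, 2.6958)
step 2: θ'=3.9458 (R=1.0000) → pose (3.2797, 5.1937, 3.9458)
step 3: θ'=4.3208 (R=6.0000) → pose (2.0556, 3.3215, 4.3208)
step 4: θ'=1.8208 (R=0.6000) → pose (3.1915, 3.2410, 1.8208)

(3.1915, 3.2410, 1.8208)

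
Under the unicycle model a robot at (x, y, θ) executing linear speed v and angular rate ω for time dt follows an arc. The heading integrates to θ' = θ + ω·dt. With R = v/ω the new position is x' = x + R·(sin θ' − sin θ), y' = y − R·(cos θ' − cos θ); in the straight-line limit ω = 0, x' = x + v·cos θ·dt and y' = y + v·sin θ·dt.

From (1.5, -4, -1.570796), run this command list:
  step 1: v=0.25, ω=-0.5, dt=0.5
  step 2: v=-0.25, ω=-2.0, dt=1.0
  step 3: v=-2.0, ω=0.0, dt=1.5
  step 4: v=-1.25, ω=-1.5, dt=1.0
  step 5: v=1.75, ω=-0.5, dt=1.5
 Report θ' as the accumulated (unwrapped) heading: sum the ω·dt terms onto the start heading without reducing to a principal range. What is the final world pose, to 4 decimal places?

step 1: θ'=-1.8208 (R=-0.5000) → pose (1.4845, -4.1237, -1.8208)
step 2: θ'=-3.8208 (R=0.1250) → pose (1.6841, -4.0574, -3.8208)
step 3: θ'=-3.8208 (straight) → pose (4.0183, -5.9419, -3.8208)
step 4: θ'=-5.3208 (R=0.8333) → pose (4.1786, -7.0666, -5.3208)
step 5: θ'=-6.0708 (R=-3.5000) → pose (6.3128, -5.6457, -6.0708)

(6.3128, -5.6457, -6.0708)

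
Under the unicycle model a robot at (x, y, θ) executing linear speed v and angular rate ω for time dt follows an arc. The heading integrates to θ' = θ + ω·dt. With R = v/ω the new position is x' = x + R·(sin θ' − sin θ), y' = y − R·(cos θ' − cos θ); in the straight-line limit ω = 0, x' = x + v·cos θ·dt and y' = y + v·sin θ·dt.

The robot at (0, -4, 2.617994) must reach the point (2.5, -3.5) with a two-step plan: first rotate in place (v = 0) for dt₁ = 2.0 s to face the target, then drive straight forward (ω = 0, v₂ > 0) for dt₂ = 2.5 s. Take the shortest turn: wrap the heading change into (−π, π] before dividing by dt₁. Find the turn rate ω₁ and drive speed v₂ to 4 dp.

heading to target = atan2(-3.5−-4, 2.5−0) = 0.1974
Δθ = wrap(0.1974 − 2.6180) = -2.4206; ω₁ = Δθ/dt₁ = -1.2103
distance = √((2.5−0)² + (-3.5−-4)²) = 2.5495; v₂ = distance/dt₂ = 1.0198

ω₁ = -1.2103, v₂ = 1.0198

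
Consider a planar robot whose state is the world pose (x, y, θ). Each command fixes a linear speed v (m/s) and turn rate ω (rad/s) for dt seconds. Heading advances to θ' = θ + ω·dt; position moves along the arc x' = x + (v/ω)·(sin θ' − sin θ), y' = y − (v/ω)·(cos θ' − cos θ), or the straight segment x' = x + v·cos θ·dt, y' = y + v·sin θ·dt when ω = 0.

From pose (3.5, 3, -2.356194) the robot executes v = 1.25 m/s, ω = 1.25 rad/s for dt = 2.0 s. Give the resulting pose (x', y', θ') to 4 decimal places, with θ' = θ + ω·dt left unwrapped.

θ' = -2.3562 + 1.25·2.0 = 0.1438
R = v/ω = 1.25/1.25 = 1.0000
x' = 3.5 + 1.0000·(sin 0.1438 − sin -2.3562) = 4.3504
y' = 3 − 1.0000·(cos 0.1438 − cos -2.3562) = 1.3032

(4.3504, 1.3032, 0.1438)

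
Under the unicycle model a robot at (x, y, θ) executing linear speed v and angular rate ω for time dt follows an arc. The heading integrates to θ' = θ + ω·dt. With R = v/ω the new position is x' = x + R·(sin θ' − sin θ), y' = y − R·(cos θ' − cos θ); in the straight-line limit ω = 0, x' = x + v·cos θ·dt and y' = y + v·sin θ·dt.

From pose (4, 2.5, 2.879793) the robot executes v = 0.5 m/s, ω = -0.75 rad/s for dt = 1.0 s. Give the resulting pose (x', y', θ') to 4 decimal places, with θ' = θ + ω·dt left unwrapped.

(3.6074, 2.7904, 2.1298)

θ' = 2.8798 + -0.75·1.0 = 2.1298
R = v/ω = 0.5/-0.75 = -0.6667
x' = 4 + -0.6667·(sin 2.1298 − sin 2.8798) = 3.6074
y' = 2.5 − -0.6667·(cos 2.1298 − cos 2.8798) = 2.7904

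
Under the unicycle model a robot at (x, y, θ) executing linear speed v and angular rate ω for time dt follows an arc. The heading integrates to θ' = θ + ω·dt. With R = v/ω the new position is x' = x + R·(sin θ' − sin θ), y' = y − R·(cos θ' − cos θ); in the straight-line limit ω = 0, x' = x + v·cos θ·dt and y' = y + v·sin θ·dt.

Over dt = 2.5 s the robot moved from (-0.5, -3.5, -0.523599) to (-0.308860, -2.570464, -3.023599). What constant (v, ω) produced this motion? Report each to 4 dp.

Δθ = -3.023599 − -0.523599 = -2.500000
ω = Δθ/dt = -2.500000/2.5 = -1.0000
R = −Δy/(cos θ' − cos θ) = 0.5000
v = R·ω = 0.5000·-1.0000 = -0.5000

v = -0.5000, ω = -1.0000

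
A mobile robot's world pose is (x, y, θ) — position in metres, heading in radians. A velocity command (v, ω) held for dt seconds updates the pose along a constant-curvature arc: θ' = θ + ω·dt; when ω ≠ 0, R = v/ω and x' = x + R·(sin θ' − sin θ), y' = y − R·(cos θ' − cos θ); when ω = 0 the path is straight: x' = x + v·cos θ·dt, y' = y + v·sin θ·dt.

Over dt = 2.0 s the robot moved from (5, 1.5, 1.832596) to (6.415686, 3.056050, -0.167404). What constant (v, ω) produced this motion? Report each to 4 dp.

v = 1.2500, ω = -1.0000

Δθ = -0.167404 − 1.832596 = -2.000000
ω = Δθ/dt = -2.000000/2.0 = -1.0000
R = −Δy/(cos θ' − cos θ) = -1.2500
v = R·ω = -1.2500·-1.0000 = 1.2500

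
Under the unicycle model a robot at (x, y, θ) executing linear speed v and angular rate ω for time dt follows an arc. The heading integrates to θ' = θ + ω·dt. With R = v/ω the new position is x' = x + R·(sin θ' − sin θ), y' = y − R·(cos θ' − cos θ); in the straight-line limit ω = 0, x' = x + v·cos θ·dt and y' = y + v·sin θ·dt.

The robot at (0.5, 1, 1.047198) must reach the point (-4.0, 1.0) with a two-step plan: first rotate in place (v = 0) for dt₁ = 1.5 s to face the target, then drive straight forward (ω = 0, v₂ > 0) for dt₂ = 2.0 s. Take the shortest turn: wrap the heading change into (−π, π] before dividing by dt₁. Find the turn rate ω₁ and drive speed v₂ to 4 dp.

heading to target = atan2(1−1, -4−0.5) = 3.1416
Δθ = wrap(3.1416 − 1.0472) = 2.0944; ω₁ = Δθ/dt₁ = 1.3963
distance = √((-4−0.5)² + (1−1)²) = 4.5000; v₂ = distance/dt₂ = 2.2500

ω₁ = 1.3963, v₂ = 2.2500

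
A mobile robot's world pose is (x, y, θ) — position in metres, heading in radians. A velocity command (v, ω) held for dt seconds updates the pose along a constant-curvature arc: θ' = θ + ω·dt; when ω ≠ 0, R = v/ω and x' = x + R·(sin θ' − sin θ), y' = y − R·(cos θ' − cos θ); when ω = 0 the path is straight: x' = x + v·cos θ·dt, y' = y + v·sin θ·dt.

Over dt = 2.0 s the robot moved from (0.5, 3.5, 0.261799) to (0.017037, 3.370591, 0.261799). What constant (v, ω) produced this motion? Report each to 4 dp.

Δθ = 0.261799 − 0.261799 = 0.000000
ω = Δθ/dt = 0.000000/2.0 = 0.0000
ω = 0 → v = (Δx·cos θ + Δy·sin θ)/dt = -0.2500

v = -0.2500, ω = 0.0000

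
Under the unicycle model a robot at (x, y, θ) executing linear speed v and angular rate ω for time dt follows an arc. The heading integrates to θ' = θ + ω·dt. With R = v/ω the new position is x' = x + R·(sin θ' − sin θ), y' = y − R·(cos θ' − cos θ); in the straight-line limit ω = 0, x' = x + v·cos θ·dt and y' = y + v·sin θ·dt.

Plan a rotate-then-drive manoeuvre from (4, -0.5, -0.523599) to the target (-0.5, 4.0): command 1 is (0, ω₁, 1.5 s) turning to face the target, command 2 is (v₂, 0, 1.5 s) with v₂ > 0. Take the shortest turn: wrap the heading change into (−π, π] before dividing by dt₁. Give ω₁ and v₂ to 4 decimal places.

heading to target = atan2(4−-0.5, -0.5−4) = 2.3562
Δθ = wrap(2.3562 − -0.5236) = 2.8798; ω₁ = Δθ/dt₁ = 1.9199
distance = √((-0.5−4)² + (4−-0.5)²) = 6.3640; v₂ = distance/dt₂ = 4.2426

ω₁ = 1.9199, v₂ = 4.2426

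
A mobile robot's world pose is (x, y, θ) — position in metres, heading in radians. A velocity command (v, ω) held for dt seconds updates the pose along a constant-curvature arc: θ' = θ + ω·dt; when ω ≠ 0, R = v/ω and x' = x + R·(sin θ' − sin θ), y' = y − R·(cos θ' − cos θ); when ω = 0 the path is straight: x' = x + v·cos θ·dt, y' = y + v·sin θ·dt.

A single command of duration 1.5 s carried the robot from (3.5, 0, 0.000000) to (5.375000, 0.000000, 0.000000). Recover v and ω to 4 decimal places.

v = 1.2500, ω = 0.0000

Δθ = 0.000000 − 0.000000 = 0.000000
ω = Δθ/dt = 0.000000/1.5 = 0.0000
ω = 0 → v = (Δx·cos θ + Δy·sin θ)/dt = 1.2500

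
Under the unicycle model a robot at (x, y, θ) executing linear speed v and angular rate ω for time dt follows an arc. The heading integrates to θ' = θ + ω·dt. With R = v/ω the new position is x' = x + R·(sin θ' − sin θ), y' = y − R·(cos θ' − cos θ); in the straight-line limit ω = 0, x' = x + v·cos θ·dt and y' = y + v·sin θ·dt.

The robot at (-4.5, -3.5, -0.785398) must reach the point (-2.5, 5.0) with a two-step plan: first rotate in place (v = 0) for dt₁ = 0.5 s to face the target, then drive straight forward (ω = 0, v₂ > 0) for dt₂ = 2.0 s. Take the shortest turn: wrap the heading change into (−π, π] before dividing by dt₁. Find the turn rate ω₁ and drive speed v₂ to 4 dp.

heading to target = atan2(5−-3.5, -2.5−-4.5) = 1.3397
Δθ = wrap(1.3397 − -0.7854) = 2.1251; ω₁ = Δθ/dt₁ = 4.2502
distance = √((-2.5−-4.5)² + (5−-3.5)²) = 8.7321; v₂ = distance/dt₂ = 4.3661

ω₁ = 4.2502, v₂ = 4.3661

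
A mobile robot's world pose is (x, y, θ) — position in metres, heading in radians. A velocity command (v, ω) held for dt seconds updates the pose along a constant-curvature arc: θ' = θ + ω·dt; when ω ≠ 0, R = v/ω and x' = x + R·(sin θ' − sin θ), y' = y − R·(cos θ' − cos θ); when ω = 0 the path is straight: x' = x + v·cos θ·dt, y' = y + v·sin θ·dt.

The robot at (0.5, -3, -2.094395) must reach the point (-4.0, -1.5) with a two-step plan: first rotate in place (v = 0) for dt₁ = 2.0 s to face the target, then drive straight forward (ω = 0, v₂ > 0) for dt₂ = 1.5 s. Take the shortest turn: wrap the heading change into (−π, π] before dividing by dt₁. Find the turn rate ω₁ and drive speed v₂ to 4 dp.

ω₁ = -0.6845, v₂ = 3.1623

heading to target = atan2(-1.5−-3, -4−0.5) = 2.8198
Δθ = wrap(2.8198 − -2.0944) = -1.3689; ω₁ = Δθ/dt₁ = -0.6845
distance = √((-4−0.5)² + (-1.5−-3)²) = 4.7434; v₂ = distance/dt₂ = 3.1623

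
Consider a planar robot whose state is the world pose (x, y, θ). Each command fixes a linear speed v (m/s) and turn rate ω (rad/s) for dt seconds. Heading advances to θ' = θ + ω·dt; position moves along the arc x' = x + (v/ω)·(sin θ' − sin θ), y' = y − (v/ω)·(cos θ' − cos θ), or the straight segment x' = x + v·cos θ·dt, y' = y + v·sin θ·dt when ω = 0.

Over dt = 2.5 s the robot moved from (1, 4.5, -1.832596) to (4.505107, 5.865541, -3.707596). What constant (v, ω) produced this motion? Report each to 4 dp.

Δθ = -3.707596 − -1.832596 = -1.875000
ω = Δθ/dt = -1.875000/2.5 = -0.7500
R = Δx/(sin θ' − sin θ) = 2.3333
v = R·ω = 2.3333·-0.7500 = -1.7500

v = -1.7500, ω = -0.7500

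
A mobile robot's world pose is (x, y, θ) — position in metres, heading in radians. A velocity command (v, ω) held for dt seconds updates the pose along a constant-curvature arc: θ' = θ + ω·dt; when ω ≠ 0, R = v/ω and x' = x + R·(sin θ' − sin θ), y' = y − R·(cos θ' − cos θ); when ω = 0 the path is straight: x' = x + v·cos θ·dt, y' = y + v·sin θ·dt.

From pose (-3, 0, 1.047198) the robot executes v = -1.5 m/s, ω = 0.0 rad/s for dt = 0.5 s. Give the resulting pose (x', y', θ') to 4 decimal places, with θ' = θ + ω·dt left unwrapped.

θ' = 1.0472 + 0.0·0.5 = 1.0472
ω = 0 → straight: x' = -3 + -1.5·cos(1.0472)·0.5 = -3.3750
y' = 0 + -1.5·sin(1.0472)·0.5 = -0.6495

(-3.3750, -0.6495, 1.0472)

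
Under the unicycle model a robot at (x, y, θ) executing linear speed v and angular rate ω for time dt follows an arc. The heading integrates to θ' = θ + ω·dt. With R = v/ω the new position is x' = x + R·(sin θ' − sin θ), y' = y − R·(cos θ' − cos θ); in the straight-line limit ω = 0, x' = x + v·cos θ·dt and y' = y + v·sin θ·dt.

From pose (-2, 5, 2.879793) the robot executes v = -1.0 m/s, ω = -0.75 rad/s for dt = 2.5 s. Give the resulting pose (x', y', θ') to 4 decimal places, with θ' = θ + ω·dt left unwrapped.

(-1.2197, 2.9971, 1.0048)

θ' = 2.8798 + -0.75·2.5 = 1.0048
R = v/ω = -1.0/-0.75 = 1.3333
x' = -2 + 1.3333·(sin 1.0048 − sin 2.8798) = -1.2197
y' = 5 − 1.3333·(cos 1.0048 − cos 2.8798) = 2.9971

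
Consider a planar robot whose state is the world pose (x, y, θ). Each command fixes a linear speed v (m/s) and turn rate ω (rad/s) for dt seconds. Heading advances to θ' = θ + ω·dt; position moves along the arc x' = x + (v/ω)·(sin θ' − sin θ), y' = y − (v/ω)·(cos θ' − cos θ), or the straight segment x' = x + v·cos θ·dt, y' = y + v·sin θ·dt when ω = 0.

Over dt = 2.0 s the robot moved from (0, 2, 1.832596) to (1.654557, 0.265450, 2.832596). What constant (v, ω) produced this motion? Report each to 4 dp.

Δθ = 2.832596 − 1.832596 = 1.000000
ω = Δθ/dt = 1.000000/2.0 = 0.5000
R = −Δy/(cos θ' − cos θ) = -2.5000
v = R·ω = -2.5000·0.5000 = -1.2500

v = -1.2500, ω = 0.5000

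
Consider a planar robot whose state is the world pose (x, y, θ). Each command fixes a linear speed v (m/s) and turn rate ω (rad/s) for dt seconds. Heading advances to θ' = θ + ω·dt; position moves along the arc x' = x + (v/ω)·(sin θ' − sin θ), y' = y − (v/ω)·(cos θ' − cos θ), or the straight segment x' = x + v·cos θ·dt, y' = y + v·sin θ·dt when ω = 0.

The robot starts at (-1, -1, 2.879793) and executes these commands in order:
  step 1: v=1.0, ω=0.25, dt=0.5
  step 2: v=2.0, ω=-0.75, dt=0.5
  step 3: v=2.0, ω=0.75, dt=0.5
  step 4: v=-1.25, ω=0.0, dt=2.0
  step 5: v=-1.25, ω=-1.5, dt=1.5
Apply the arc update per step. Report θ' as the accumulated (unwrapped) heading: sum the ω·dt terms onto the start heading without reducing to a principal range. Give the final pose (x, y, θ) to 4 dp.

step 1: θ'=3.0048 (R=4.0000) → pose (-1.4898, -0.9011, 3.0048)
step 2: θ'=2.6298 (R=-2.6667) → pose (-2.4321, -0.5843, 2.6298)
step 3: θ'=3.0048 (R=2.6667) → pose (-3.3744, -0.2675, 3.0048)
step 4: θ'=3.0048 (straight) → pose (-0.8978, -0.6084, 3.0048)
step 5: θ'=0.7548 (R=0.8333) → pose (-0.4405, -2.0410, 0.7548)

(-0.4405, -2.0410, 0.7548)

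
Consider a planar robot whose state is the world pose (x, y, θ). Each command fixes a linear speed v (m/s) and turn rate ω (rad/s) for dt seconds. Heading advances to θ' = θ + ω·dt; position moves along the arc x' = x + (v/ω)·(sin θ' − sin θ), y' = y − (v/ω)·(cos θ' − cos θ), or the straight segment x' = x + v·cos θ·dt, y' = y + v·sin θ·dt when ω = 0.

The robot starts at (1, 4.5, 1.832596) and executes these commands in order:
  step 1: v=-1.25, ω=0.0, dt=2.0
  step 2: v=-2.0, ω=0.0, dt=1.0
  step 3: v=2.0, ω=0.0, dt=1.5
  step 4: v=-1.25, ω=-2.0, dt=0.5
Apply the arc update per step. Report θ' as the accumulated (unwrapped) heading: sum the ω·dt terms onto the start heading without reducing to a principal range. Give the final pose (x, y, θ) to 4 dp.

step 1: θ'=1.8326 (straight) → pose (1.6470, 2.0852, 1.8326)
step 2: θ'=1.8326 (straight) → pose (2.1647, 0.1533, 1.8326)
step 3: θ'=1.8326 (straight) → pose (1.3882, 3.0511, 1.8326)
step 4: θ'=0.8326 (R=0.6250) → pose (1.2468, 2.4688, 0.8326)

(1.2468, 2.4688, 0.8326)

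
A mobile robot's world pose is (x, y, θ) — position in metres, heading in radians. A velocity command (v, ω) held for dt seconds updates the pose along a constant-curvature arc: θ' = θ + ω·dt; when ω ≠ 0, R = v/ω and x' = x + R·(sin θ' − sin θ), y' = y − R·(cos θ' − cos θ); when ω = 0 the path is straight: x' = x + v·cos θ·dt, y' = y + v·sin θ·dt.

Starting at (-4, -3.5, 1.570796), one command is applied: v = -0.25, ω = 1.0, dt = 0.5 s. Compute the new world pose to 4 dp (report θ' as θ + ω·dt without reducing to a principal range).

(-3.9694, -3.6199, 2.0708)

θ' = 1.5708 + 1.0·0.5 = 2.0708
R = v/ω = -0.25/1.0 = -0.2500
x' = -4 + -0.2500·(sin 2.0708 − sin 1.5708) = -3.9694
y' = -3.5 − -0.2500·(cos 2.0708 − cos 1.5708) = -3.6199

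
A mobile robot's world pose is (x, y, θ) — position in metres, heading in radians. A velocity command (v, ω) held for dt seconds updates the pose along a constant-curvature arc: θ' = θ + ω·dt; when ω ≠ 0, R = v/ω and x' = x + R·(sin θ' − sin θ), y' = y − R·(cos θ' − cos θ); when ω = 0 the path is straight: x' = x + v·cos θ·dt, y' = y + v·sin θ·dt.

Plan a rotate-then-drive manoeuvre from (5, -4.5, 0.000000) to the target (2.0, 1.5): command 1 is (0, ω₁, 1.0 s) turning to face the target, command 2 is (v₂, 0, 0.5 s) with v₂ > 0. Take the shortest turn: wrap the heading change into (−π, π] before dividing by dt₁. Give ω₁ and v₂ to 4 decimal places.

ω₁ = 2.0344, v₂ = 13.4164

heading to target = atan2(1.5−-4.5, 2−5) = 2.0344
Δθ = wrap(2.0344 − 0.0000) = 2.0344; ω₁ = Δθ/dt₁ = 2.0344
distance = √((2−5)² + (1.5−-4.5)²) = 6.7082; v₂ = distance/dt₂ = 13.4164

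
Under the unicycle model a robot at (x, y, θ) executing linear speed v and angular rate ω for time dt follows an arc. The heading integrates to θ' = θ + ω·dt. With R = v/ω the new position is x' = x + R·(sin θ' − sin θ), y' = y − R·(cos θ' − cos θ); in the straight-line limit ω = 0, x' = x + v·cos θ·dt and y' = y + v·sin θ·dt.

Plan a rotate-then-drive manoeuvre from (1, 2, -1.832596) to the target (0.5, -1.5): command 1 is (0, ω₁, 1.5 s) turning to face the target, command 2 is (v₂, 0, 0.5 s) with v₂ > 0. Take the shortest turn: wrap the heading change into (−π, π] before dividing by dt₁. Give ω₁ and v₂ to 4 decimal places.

ω₁ = 0.0799, v₂ = 7.0711

heading to target = atan2(-1.5−2, 0.5−1) = -1.7127
Δθ = wrap(-1.7127 − -1.8326) = 0.1199; ω₁ = Δθ/dt₁ = 0.0799
distance = √((0.5−1)² + (-1.5−2)²) = 3.5355; v₂ = distance/dt₂ = 7.0711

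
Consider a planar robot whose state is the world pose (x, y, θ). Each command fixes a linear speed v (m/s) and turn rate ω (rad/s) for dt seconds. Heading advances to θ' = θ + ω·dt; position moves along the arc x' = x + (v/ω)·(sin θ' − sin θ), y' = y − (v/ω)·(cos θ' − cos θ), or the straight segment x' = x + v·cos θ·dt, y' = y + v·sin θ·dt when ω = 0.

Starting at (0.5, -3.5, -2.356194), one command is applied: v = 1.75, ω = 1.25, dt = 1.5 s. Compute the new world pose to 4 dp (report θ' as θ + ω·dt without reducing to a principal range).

(0.8420, -5.7310, -0.4812)

θ' = -2.3562 + 1.25·1.5 = -0.4812
R = v/ω = 1.75/1.25 = 1.4000
x' = 0.5 + 1.4000·(sin -0.4812 − sin -2.3562) = 0.8420
y' = -3.5 − 1.4000·(cos -0.4812 − cos -2.3562) = -5.7310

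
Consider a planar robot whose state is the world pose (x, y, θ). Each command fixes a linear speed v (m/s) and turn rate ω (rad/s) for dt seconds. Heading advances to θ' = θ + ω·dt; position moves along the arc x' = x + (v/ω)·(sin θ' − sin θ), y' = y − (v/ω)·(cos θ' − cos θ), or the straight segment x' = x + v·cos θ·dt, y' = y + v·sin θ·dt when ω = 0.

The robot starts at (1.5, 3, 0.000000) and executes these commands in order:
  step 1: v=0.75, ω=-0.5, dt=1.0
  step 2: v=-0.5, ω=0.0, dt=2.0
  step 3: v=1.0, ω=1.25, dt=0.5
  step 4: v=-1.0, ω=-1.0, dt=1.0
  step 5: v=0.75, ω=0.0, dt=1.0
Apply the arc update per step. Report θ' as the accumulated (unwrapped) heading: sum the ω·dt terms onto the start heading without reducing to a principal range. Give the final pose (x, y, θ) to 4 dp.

(1.4134, 2.9797, -0.8750)

step 1: θ'=-0.5000 (R=-1.5000) → pose (2.2191, 2.8164, -0.5000)
step 2: θ'=-0.5000 (straight) → pose (1.3416, 3.2958, -0.5000)
step 3: θ'=0.1250 (R=0.8000) → pose (1.8248, 3.2041, 0.1250)
step 4: θ'=-0.8750 (R=1.0000) → pose (0.9326, 3.5553, -0.8750)
step 5: θ'=-0.8750 (straight) → pose (1.4134, 2.9797, -0.8750)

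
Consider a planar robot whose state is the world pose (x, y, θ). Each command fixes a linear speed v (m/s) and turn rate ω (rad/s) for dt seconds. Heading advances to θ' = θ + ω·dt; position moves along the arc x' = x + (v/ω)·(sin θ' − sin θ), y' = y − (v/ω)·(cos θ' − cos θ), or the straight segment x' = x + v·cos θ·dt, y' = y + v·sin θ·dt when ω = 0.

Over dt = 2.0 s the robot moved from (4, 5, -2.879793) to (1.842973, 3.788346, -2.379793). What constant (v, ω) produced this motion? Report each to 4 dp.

v = 1.2500, ω = 0.2500

Δθ = -2.379793 − -2.879793 = 0.500000
ω = Δθ/dt = 0.500000/2.0 = 0.2500
R = Δx/(sin θ' − sin θ) = 5.0000
v = R·ω = 5.0000·0.2500 = 1.2500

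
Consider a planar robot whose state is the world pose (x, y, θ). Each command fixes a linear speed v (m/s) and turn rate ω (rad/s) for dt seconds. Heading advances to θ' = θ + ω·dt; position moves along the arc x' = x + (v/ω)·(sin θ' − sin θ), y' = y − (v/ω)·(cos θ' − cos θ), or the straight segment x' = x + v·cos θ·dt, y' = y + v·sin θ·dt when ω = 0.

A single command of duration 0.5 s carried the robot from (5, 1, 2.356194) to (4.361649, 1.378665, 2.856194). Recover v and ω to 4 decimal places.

Δθ = 2.856194 − 2.356194 = 0.500000
ω = Δθ/dt = 0.500000/0.5 = 1.0000
R = Δx/(sin θ' − sin θ) = 1.5000
v = R·ω = 1.5000·1.0000 = 1.5000

v = 1.5000, ω = 1.0000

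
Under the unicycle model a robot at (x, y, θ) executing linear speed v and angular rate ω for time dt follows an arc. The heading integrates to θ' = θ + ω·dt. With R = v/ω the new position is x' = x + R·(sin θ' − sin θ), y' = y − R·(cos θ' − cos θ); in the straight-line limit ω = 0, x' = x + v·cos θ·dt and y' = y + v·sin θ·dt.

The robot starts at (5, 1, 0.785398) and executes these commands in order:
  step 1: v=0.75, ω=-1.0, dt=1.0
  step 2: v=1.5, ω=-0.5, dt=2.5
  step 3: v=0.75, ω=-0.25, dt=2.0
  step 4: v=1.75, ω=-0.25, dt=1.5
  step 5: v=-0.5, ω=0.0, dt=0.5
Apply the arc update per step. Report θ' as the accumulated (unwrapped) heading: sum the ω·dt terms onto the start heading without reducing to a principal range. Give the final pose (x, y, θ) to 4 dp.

(6.5624, -4.8812, -2.3396)

step 1: θ'=-0.2146 (R=-0.7500) → pose (5.6900, 1.2025, -0.2146)
step 2: θ'=-1.4646 (R=-3.0000) → pose (8.0343, -1.4107, -1.4646)
step 3: θ'=-1.9646 (R=-3.0000) → pose (7.8215, -2.8798, -1.9646)
step 4: θ'=-2.3396 (R=-7.0000) → pose (6.3885, -5.0608, -2.3396)
step 5: θ'=-2.3396 (straight) → pose (6.5624, -4.8812, -2.3396)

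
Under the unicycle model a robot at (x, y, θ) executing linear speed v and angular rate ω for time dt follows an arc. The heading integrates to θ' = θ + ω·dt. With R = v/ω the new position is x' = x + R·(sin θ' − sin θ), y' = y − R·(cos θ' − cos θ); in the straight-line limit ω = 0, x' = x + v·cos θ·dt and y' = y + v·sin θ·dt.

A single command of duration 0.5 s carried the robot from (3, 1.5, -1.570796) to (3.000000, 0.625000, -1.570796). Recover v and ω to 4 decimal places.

v = 1.7500, ω = 0.0000

Δθ = -1.570796 − -1.570796 = 0.000000
ω = Δθ/dt = 0.000000/0.5 = 0.0000
ω = 0 → v = (Δx·cos θ + Δy·sin θ)/dt = 1.7500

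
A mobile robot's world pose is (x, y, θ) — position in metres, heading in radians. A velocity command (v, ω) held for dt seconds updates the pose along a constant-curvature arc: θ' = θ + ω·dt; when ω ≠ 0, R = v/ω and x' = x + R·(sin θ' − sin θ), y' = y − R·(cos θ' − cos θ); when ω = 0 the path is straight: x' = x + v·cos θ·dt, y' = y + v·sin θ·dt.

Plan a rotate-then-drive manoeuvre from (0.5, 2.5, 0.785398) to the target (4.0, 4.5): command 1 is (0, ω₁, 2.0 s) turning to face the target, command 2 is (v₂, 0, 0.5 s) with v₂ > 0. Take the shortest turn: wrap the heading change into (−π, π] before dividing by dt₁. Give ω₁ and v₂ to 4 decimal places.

heading to target = atan2(4.5−2.5, 4−0.5) = 0.5191
Δθ = wrap(0.5191 − 0.7854) = -0.2663; ω₁ = Δθ/dt₁ = -0.1331
distance = √((4−0.5)² + (4.5−2.5)²) = 4.0311; v₂ = distance/dt₂ = 8.0623

ω₁ = -0.1331, v₂ = 8.0623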